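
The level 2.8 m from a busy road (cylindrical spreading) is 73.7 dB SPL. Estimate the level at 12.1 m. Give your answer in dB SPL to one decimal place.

67.3 dB SPL

Cylindrical spreading from a line source gives a 10·log₁₀(r₂/r₁) drop.
L₂ = 73.7 − 10·log₁₀(12.1/2.8) = 73.7 − 6.356 = 67.34 dB SPL.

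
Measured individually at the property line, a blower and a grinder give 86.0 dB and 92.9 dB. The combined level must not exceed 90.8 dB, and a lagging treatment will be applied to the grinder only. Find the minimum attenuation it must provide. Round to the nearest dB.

4 dB

Fixed contribution from the other source: Σ 10^(L/10) = 10^(86.0/10) = 3.981e+08 (86.00 dB).
To meet 90.8 dB overall, the treated grinder may contribute at most 10^(90.8/10) − 3.981e+08 = 8.042e+08, i.e. 89.05 dB.
So the grinder must be reduced from 92.9 to 89.05 dB: IL = 3.85 dB.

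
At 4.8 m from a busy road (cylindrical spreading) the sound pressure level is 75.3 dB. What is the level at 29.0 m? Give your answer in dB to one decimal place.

67.5 dB

Cylindrical spreading from a line source gives a 10·log₁₀(r₂/r₁) drop.
L₂ = 75.3 − 10·log₁₀(29.0/4.8) = 75.3 − 7.812 = 67.49 dB.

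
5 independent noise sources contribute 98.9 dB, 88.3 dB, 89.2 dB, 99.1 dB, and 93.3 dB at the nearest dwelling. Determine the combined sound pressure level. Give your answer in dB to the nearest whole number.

103 dB

Incoherent sources combine by intensity addition: L_total = 10·log₁₀(Σ 10^(L_i/10)).
Σ 10^(L/10) = 10^(98.9/10) + 10^(88.3/10) + 10^(89.2/10) + 10^(99.1/10) + 10^(93.3/10) = 1.954e+10.
L_total = 10·log₁₀(1.954e+10) = 102.91 dB.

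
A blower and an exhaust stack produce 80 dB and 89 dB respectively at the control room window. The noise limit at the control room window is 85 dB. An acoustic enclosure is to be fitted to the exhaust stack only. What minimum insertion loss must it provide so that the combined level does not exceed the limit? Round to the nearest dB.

6 dB

The untreated sources together contribute 10^(80/10) = 1.000e+08, i.e. 80.00 dB.
To meet 85 dB overall, the treated exhaust stack may contribute at most 10^(85/10) − 1.000e+08 = 2.162e+08, i.e. 83.35 dB.
Required insertion loss = 89 − 83.35 = 5.65 dB.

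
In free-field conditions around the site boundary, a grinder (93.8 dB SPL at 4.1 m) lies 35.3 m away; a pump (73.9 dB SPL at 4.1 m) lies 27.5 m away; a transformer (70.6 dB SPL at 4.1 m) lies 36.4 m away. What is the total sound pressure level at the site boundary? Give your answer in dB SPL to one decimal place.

Propagate each source to the receiver with L = L_ref − 20·log₁₀(r/r_ref), then add intensities.
grinder: 93.8 − 20·log₁₀(35.3/4.1) = 93.8 − 18.70 = 75.10 dB SPL.
pump: 73.9 − 20·log₁₀(27.5/4.1) = 73.9 − 16.53 = 57.37 dB SPL.
transformer: 70.6 − 20·log₁₀(36.4/4.1) = 70.6 − 18.97 = 51.63 dB SPL.
Σ 10^(L/10) = 3.305e+07 → L_total = 10·log₁₀(3.305e+07) = 75.19 dB SPL.

75.2 dB SPL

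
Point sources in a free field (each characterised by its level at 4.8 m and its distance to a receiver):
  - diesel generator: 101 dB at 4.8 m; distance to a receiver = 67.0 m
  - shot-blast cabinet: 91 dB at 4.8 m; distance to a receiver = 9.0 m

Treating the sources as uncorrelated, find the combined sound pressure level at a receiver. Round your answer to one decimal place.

86.3 dB

First find each source's level at the receiver (point-source: −20·log₁₀(r/r_ref)), then combine on an intensity basis.
diesel generator: 101 − 20·log₁₀(67.0/4.8) = 101 − 22.90 = 78.10 dB.
shot-blast cabinet: 91 − 20·log₁₀(9.0/4.8) = 91 − 5.46 = 85.54 dB.
Σ 10^(L/10) = 4.227e+08 → L_total = 10·log₁₀(4.227e+08) = 86.26 dB.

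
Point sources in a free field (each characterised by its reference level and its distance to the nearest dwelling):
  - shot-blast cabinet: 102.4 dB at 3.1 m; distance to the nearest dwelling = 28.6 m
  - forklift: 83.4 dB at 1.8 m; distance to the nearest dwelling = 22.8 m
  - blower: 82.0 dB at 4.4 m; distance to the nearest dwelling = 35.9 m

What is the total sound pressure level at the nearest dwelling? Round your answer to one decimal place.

83.2 dB

Propagate each source to the receiver with L = L_ref − 20·log₁₀(r/r_ref), then add intensities.
shot-blast cabinet: 102.4 − 20·log₁₀(28.6/3.1) = 102.4 − 19.30 = 83.10 dB.
forklift: 83.4 − 20·log₁₀(22.8/1.8) = 83.4 − 22.05 = 61.35 dB.
blower: 82.0 − 20·log₁₀(35.9/4.4) = 82.0 − 18.23 = 63.77 dB.
Σ 10^(L/10) = 2.079e+08 → L_total = 10·log₁₀(2.079e+08) = 83.18 dB.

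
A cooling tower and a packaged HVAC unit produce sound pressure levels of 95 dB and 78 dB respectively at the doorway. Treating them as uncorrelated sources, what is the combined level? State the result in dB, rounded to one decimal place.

For uncorrelated sources the intensities add, so convert each level to linear form, sum, and take 10·log₁₀ of the total.
Σ 10^(L/10) = 10^(95/10) + 10^(78/10) = 3.225e+09.
L_total = 10·log₁₀(3.225e+09) = 95.09 dB.

95.1 dB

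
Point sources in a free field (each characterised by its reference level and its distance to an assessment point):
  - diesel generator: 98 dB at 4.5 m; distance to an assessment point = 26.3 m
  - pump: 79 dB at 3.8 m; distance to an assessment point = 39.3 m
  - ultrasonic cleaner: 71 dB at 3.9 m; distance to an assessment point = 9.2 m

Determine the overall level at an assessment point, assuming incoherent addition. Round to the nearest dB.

83 dB

Apply inverse-square spreading to bring every level to the receiver, then sum 10^(L/10).
diesel generator: 98 − 20·log₁₀(26.3/4.5) = 98 − 15.33 = 82.67 dB.
pump: 79 − 20·log₁₀(39.3/3.8) = 79 − 20.29 = 58.71 dB.
ultrasonic cleaner: 71 − 20·log₁₀(9.2/3.9) = 71 − 7.45 = 63.55 dB.
Σ 10^(L/10) = 1.877e+08 → L_total = 10·log₁₀(1.877e+08) = 82.74 dB.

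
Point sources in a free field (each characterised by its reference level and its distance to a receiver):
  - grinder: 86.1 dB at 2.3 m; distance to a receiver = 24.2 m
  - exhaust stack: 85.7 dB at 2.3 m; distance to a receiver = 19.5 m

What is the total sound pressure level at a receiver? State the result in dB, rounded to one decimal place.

Propagate each source to the receiver with L = L_ref − 20·log₁₀(r/r_ref), then add intensities.
grinder: 86.1 − 20·log₁₀(24.2/2.3) = 86.1 − 20.44 = 65.66 dB.
exhaust stack: 85.7 − 20·log₁₀(19.5/2.3) = 85.7 − 18.57 = 67.13 dB.
Σ 10^(L/10) = 8.849e+06 → L_total = 10·log₁₀(8.849e+06) = 69.47 dB.

69.5 dB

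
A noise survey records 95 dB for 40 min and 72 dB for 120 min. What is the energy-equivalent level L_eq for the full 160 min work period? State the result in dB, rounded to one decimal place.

89.0 dB

L_eq = 10·log₁₀[(1/T)·Σ tᵢ·10^(Lᵢ/10)] with T = 160 min.
Σ tᵢ·10^(Lᵢ/10) = 40·10^(95/10) + 120·10^(72/10) = 1.284e+11.
L_eq = 10·log₁₀(1.284e+11/160) = 89.04 dB.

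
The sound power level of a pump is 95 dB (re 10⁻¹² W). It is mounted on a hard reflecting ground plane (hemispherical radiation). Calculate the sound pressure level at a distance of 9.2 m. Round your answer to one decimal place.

L_p = L_w − 10·log₁₀(2π·r²) with r = 9.2 m.
2π·r² = 531.8 m², 10·log₁₀ of that is 27.258 dB.
L_p = 95 − 27.258 = 67.74 dB.

67.7 dB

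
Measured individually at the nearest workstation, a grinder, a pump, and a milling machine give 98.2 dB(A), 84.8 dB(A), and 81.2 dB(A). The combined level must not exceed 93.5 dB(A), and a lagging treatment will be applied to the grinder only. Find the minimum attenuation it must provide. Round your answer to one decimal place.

5.6 dB

Everything except the grinder sums to 10^(84.8/10) + 10^(81.2/10) = 4.338e+08 in linear terms, 86.37 dB(A).
The limit corresponds to 10^(93.5/10) = 2.239e+09; subtracting the fixed part leaves 1.805e+09 for the grinder, i.e. 92.56 dB(A).
Required insertion loss = 98.2 − 92.56 = 5.64 dB.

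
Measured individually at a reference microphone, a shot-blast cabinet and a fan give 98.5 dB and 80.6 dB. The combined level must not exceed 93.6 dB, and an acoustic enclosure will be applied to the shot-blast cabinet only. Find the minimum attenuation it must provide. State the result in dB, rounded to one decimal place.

Fixed contribution from the other source: Σ 10^(L/10) = 10^(80.6/10) = 1.148e+08 (80.60 dB).
To meet 93.6 dB overall, the treated shot-blast cabinet may contribute at most 10^(93.6/10) − 1.148e+08 = 2.176e+09, i.e. 93.38 dB.
Required insertion loss = 98.5 − 93.38 = 5.12 dB.

5.1 dB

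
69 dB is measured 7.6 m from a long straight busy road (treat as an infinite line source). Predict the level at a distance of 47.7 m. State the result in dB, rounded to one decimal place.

Line-source attenuation: ΔL = 10·log₁₀(r₂/r₁) = 10·log₁₀(47.7/7.6) = 7.977 dB.
L₂ = 69 − 10·log₁₀(47.7/7.6) = 69 − 7.977 = 61.02 dB.

61.0 dB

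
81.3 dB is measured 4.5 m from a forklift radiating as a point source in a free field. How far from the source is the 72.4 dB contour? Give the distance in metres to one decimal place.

For a point source L₁ − L₂ = 20·log₁₀(r₂/r₁), so r₂ = r₁·10^((L₁−L₂)/20).
r₂ = 4.5·10^((81.3−72.4)/20) = 4.5·10^(8.9/20) = 12.54 m.

12.5 m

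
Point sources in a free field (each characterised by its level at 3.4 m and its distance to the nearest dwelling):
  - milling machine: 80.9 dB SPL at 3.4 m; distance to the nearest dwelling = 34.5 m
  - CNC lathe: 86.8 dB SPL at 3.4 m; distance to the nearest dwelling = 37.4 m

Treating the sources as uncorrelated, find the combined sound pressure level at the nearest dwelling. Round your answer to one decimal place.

67.1 dB SPL

First find each source's level at the receiver (point-source: −20·log₁₀(r/r_ref)), then combine on an intensity basis.
milling machine: 80.9 − 20·log₁₀(34.5/3.4) = 80.9 − 20.13 = 60.77 dB SPL.
CNC lathe: 86.8 − 20·log₁₀(37.4/3.4) = 86.8 − 20.83 = 65.97 dB SPL.
Σ 10^(L/10) = 5.150e+06 → L_total = 10·log₁₀(5.150e+06) = 67.12 dB SPL.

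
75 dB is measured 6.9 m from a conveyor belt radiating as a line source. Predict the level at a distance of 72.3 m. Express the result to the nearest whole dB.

65 dB

For a line source, L₂ = L₁ − 10·log₁₀(r₂/r₁).
L₂ = 75 − 10·log₁₀(72.3/6.9) = 75 − 10.203 = 64.80 dB.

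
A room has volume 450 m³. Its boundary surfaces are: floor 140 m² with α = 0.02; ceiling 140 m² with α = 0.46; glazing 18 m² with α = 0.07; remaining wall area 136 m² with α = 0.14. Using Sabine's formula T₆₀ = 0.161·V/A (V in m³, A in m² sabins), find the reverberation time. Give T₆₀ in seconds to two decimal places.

Total absorption A = 140·0.02 + 140·0.46 + 18·0.07 + 136·0.14 = 87.50 m² sabins.
T₆₀ = 0.161·V/A = 0.161·450/87.50 = 0.828 s.

0.83 s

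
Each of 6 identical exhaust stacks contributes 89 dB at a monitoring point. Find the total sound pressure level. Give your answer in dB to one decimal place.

L_total = L₁ + 10·log₁₀ N for N identical incoherent sources.
L_total = 89 + 10·log₁₀(6) = 89 + 7.782 = 96.78 dB.

96.8 dB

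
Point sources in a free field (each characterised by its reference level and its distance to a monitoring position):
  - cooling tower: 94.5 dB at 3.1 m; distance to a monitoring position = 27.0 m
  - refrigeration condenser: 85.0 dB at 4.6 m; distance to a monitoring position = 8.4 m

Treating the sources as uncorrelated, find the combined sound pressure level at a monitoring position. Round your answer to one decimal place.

First find each source's level at the receiver (point-source: −20·log₁₀(r/r_ref)), then combine on an intensity basis.
cooling tower: 94.5 − 20·log₁₀(27.0/3.1) = 94.5 − 18.80 = 75.70 dB.
refrigeration condenser: 85.0 − 20·log₁₀(8.4/4.6) = 85.0 − 5.23 = 79.77 dB.
Σ 10^(L/10) = 1.320e+08 → L_total = 10·log₁₀(1.320e+08) = 81.21 dB.

81.2 dB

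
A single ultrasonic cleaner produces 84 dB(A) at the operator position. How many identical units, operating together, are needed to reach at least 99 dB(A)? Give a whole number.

32

N identical sources give L₁ + 10·log₁₀ N, so require 10·log₁₀ N ≥ 99 − 84 = 15.0 dB.
N ≥ 10^(15.0/10) = 31.623, so N = 32.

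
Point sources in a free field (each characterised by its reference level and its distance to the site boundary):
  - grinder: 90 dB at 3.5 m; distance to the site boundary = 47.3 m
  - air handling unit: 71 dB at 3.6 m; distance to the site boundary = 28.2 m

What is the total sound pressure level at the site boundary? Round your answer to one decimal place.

First find each source's level at the receiver (point-source: −20·log₁₀(r/r_ref)), then combine on an intensity basis.
grinder: 90 − 20·log₁₀(47.3/3.5) = 90 − 22.62 = 67.38 dB.
air handling unit: 71 − 20·log₁₀(28.2/3.6) = 71 − 17.88 = 53.12 dB.
Σ 10^(L/10) = 5.681e+06 → L_total = 10·log₁₀(5.681e+06) = 67.54 dB.

67.5 dB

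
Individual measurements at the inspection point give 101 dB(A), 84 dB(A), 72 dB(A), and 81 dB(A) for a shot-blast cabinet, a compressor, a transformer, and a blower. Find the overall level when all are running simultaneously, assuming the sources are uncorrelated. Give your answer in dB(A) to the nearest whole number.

For uncorrelated sources the intensities add, so convert each level to linear form, sum, and take 10·log₁₀ of the total.
Σ 10^(L/10) = 10^(101/10) + 10^(84/10) + 10^(72/10) + 10^(81/10) = 1.298e+10.
L_total = 10·log₁₀(1.298e+10) = 101.13 dB(A).

101 dB(A)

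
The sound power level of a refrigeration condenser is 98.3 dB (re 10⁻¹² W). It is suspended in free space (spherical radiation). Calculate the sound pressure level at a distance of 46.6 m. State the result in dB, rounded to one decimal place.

53.9 dB

L_p = L_w − 10·log₁₀(4π·r²) with r = 46.6 m.
4π·r² = 2.729e+04 m², 10·log₁₀ of that is 44.360 dB.
L_p = 98.3 − 44.360 = 53.94 dB.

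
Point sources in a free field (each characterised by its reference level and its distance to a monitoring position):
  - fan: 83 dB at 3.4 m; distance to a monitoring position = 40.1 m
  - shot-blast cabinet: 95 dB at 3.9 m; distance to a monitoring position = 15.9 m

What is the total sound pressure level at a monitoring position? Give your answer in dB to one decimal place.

82.8 dB

Apply inverse-square spreading to bring every level to the receiver, then sum 10^(L/10).
fan: 83 − 20·log₁₀(40.1/3.4) = 83 − 21.43 = 61.57 dB.
shot-blast cabinet: 95 − 20·log₁₀(15.9/3.9) = 95 − 12.21 = 82.79 dB.
Σ 10^(L/10) = 1.917e+08 → L_total = 10·log₁₀(1.917e+08) = 82.83 dB.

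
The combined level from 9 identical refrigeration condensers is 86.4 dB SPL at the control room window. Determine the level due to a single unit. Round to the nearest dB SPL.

77 dB SPL

9 equal contributions raise the level by 10·log₁₀ 9 = 9.542 dB, so each unit alone gives 86.4 − 9.542.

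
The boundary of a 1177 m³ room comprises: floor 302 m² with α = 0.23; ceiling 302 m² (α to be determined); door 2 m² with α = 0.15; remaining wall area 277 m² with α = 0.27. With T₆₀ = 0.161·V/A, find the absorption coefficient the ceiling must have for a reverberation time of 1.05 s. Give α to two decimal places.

0.12

From T₆₀ = 0.161·V/A, the target T₆₀ = 1.05 s needs A = 0.161·1177/1.05 = 180.47 m².
Absorption from the other surfaces = 302·0.23 + 2·0.15 + 277·0.27 = 144.55 m², so the ceiling must supply 35.92 m² over 302 m².
α = 35.92/302 = 0.119.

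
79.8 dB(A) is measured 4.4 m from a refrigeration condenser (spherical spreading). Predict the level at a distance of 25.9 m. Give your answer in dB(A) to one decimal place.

For a point source, L₂ = L₁ − 20·log₁₀(r₂/r₁).
L₂ = 79.8 − 20·log₁₀(25.9/4.4) = 79.8 − 15.397 = 64.40 dB(A).

64.4 dB(A)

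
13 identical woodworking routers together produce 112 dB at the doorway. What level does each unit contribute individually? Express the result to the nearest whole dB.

13 equal contributions raise the level by 10·log₁₀ 13 = 11.139 dB, so each unit alone gives 112 − 11.139.

101 dB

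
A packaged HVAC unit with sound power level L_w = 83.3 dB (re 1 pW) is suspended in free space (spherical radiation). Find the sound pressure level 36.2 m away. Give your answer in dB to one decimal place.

41.1 dB

L_p = L_w − 10·log₁₀(4π·r²) with r = 36.2 m.
4π·r² = 1.647e+04 m², 10·log₁₀ of that is 42.166 dB.
L_p = 83.3 − 42.166 = 41.13 dB.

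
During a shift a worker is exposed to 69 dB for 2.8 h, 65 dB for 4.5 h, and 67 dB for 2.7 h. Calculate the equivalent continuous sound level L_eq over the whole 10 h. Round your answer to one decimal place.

67.0 dB

The energy average is taken in the linear domain: L_eq = 10·log₁₀[(Σ tᵢ·10^(Lᵢ/10))/T], T = 10 h.
Σ tᵢ·10^(Lᵢ/10) = 2.8·10^(69/10) + 4.5·10^(65/10) + 2.7·10^(67/10) = 5.000e+07.
L_eq = 10·log₁₀(5.000e+07/10) = 66.99 dB.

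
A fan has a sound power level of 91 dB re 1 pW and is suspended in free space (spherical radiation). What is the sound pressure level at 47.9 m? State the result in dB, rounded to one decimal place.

The power spreads over a sphere of area 4π·r², so L_p = L_w − 10·log₁₀(4π·r²).
4π·r² = 2.883e+04 m², 10·log₁₀ of that is 44.599 dB.
L_p = 91 − 44.599 = 46.40 dB.

46.4 dB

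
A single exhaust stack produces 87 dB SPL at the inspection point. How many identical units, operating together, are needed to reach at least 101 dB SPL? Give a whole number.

26

The shortfall is 101 − 87 = 14.0 dB, and N units add 10·log₁₀ N, so need 10·log₁₀ N ≥ 14.0.
N ≥ 10^(14.0/10) = 25.119, so N = 26.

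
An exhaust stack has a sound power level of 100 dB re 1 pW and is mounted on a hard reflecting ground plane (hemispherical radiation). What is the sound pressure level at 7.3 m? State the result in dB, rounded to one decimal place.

74.8 dB

The power spreads over a hemisphere of area 2π·r², so L_p = L_w − 10·log₁₀(2π·r²).
2π·r² = 334.8 m², 10·log₁₀ of that is 25.248 dB.
L_p = 100 − 25.248 = 74.75 dB.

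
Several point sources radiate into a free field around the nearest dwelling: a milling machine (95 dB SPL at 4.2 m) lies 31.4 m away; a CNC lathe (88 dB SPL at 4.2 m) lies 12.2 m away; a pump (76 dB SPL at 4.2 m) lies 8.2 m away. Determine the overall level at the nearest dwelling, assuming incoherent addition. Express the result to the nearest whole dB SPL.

First find each source's level at the receiver (point-source: −20·log₁₀(r/r_ref)), then combine on an intensity basis.
milling machine: 95 − 20·log₁₀(31.4/4.2) = 95 − 17.47 = 77.53 dB SPL.
CNC lathe: 88 − 20·log₁₀(12.2/4.2) = 88 − 9.26 = 78.74 dB SPL.
pump: 76 − 20·log₁₀(8.2/4.2) = 76 − 5.81 = 70.19 dB SPL.
Σ 10^(L/10) = 1.418e+08 → L_total = 10·log₁₀(1.418e+08) = 81.52 dB SPL.

82 dB SPL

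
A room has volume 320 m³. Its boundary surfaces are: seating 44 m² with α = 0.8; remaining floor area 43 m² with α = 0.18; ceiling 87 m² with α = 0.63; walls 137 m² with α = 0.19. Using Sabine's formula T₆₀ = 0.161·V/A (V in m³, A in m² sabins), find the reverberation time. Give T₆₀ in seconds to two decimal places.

0.42 s

Summing Sᵢαᵢ: 44·0.8 + 43·0.18 + 87·0.63 + 137·0.19 = 123.78 m².
T₆₀ = 0.161 × 320 / 123.78 = 0.416 s.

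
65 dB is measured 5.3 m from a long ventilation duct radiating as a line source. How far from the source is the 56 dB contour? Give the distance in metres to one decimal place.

42.1 m

For a line source L₁ − L₂ = 10·log₁₀(r₂/r₁), so r₂ = r₁·10^((L₁−L₂)/10).
r₂ = 5.3·10^((65−56)/10) = 5.3·10^(9.0/10) = 42.10 m.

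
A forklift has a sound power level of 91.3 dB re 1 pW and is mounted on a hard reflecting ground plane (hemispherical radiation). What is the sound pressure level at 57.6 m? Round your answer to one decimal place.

L_p = L_w − 10·log₁₀(2π·r²) with r = 57.6 m.
2π·r² = 2.085e+04 m², 10·log₁₀ of that is 43.190 dB.
L_p = 91.3 − 43.190 = 48.11 dB.

48.1 dB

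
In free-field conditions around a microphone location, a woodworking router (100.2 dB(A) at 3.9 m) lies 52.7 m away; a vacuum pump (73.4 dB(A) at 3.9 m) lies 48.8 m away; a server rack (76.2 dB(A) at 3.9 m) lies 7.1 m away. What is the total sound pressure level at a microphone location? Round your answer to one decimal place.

78.5 dB(A)

First find each source's level at the receiver (point-source: −20·log₁₀(r/r_ref)), then combine on an intensity basis.
woodworking router: 100.2 − 20·log₁₀(52.7/3.9) = 100.2 − 22.61 = 77.59 dB(A).
vacuum pump: 73.4 − 20·log₁₀(48.8/3.9) = 73.4 − 21.95 = 51.45 dB(A).
server rack: 76.2 − 20·log₁₀(7.1/3.9) = 76.2 − 5.20 = 71.00 dB(A).
Σ 10^(L/10) = 7.006e+07 → L_total = 10·log₁₀(7.006e+07) = 78.45 dB(A).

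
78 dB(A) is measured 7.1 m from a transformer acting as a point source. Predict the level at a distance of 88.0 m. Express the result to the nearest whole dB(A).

56 dB(A)

For a point source, L₂ = L₁ − 20·log₁₀(r₂/r₁).
L₂ = 78 − 20·log₁₀(88.0/7.1) = 78 − 21.864 = 56.14 dB(A).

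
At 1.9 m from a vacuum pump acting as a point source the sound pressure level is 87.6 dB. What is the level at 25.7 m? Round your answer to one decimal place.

65.0 dB

Spherical spreading from a point source gives a 20·log₁₀(r₂/r₁) drop.
L₂ = 87.6 − 20·log₁₀(25.7/1.9) = 87.6 − 22.624 = 64.98 dB.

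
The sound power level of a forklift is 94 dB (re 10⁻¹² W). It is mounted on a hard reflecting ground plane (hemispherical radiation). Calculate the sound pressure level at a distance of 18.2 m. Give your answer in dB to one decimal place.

The power spreads over a hemisphere of area 2π·r², so L_p = L_w − 10·log₁₀(2π·r²).
2π·r² = 2081 m², 10·log₁₀ of that is 33.183 dB.
L_p = 94 − 33.183 = 60.82 dB.

60.8 dB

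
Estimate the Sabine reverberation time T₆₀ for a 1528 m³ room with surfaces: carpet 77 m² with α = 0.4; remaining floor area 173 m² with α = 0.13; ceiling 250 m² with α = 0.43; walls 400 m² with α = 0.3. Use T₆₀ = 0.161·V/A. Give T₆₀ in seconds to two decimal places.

A = Σ Sᵢαᵢ = 77·0.4 + 173·0.13 + 250·0.43 + 400·0.3 = 280.79 m².
T₆₀ = 0.161·V/A = 0.161·1528/280.79 = 0.876 s.

0.88 s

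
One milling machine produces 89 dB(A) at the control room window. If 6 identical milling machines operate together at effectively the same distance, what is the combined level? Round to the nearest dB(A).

97 dB(A)

L_total = L₁ + 10·log₁₀ N for N identical incoherent sources.
L_total = 89 + 10·log₁₀(6) = 89 + 7.782 = 96.78 dB(A).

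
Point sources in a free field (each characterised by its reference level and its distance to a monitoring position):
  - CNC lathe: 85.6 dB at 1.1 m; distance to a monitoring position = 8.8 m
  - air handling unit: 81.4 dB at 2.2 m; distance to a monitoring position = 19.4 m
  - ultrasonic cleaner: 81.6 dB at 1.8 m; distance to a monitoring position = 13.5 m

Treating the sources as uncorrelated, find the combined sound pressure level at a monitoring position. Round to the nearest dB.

First find each source's level at the receiver (point-source: −20·log₁₀(r/r_ref)), then combine on an intensity basis.
CNC lathe: 85.6 − 20·log₁₀(8.8/1.1) = 85.6 − 18.06 = 67.54 dB.
air handling unit: 81.4 − 20·log₁₀(19.4/2.2) = 81.4 − 18.91 = 62.49 dB.
ultrasonic cleaner: 81.6 − 20·log₁₀(13.5/1.8) = 81.6 − 17.50 = 64.10 dB.
Σ 10^(L/10) = 1.002e+07 → L_total = 10·log₁₀(1.002e+07) = 70.01 dB.

70 dB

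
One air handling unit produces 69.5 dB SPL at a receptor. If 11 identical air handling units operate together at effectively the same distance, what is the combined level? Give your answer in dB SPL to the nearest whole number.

80 dB SPL

L_total = L₁ + 10·log₁₀ N for N identical incoherent sources.
L_total = 69.5 + 10·log₁₀(11) = 69.5 + 10.414 = 79.91 dB SPL.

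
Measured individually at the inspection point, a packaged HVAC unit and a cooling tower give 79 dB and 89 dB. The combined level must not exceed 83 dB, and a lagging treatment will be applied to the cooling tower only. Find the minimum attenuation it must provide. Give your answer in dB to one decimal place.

8.2 dB

The untreated sources together contribute 10^(79/10) = 7.943e+07, i.e. 79.00 dB.
The limit corresponds to 10^(83/10) = 1.995e+08; subtracting the fixed part leaves 1.201e+08 for the cooling tower, i.e. 80.80 dB.
Required insertion loss = 89 − 80.80 = 8.20 dB.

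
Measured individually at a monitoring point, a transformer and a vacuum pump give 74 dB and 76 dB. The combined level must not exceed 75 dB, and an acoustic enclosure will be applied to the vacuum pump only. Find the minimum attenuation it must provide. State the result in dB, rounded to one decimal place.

Fixed contribution from the other source: Σ 10^(L/10) = 10^(74/10) = 2.512e+07 (74.00 dB).
To meet 75 dB overall, the treated vacuum pump may contribute at most 10^(75/10) − 2.512e+07 = 6.504e+06, i.e. 68.13 dB.
Required insertion loss = 76 − 68.13 = 7.87 dB.

7.9 dB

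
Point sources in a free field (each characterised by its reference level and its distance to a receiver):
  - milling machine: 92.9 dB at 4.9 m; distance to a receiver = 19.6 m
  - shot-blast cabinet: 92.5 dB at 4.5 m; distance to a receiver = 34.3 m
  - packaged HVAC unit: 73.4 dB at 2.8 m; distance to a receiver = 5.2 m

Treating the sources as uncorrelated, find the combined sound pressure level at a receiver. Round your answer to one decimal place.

82.0 dB

First find each source's level at the receiver (point-source: −20·log₁₀(r/r_ref)), then combine on an intensity basis.
milling machine: 92.9 − 20·log₁₀(19.6/4.9) = 92.9 − 12.04 = 80.86 dB.
shot-blast cabinet: 92.5 − 20·log₁₀(34.3/4.5) = 92.5 − 17.64 = 74.86 dB.
packaged HVAC unit: 73.4 − 20·log₁₀(5.2/2.8) = 73.4 − 5.38 = 68.02 dB.
Σ 10^(L/10) = 1.588e+08 → L_total = 10·log₁₀(1.588e+08) = 82.01 dB.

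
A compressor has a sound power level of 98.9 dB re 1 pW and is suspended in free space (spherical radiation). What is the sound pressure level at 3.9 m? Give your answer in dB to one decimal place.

76.1 dB

L_p = L_w − 10·log₁₀(4π·r²) with r = 3.9 m.
4π·r² = 191.1 m², 10·log₁₀ of that is 22.813 dB.
L_p = 98.9 − 22.813 = 76.09 dB.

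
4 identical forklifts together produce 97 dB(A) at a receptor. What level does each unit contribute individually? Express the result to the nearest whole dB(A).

Dividing the total intensity by 4 lowers the level by 10·log₁₀ 4 = 6.021 dB: L₁ = 97 − 6.021.

91 dB(A)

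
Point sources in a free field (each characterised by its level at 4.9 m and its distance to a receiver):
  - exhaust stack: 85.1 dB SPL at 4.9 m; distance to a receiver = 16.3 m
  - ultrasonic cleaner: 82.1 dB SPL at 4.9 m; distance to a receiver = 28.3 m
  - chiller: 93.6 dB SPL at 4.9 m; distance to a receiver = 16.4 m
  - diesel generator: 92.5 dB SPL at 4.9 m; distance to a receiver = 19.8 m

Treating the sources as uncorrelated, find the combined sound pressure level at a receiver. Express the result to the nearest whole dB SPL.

85 dB SPL

First find each source's level at the receiver (point-source: −20·log₁₀(r/r_ref)), then combine on an intensity basis.
exhaust stack: 85.1 − 20·log₁₀(16.3/4.9) = 85.1 − 10.44 = 74.66 dB SPL.
ultrasonic cleaner: 82.1 − 20·log₁₀(28.3/4.9) = 82.1 − 15.23 = 66.87 dB SPL.
chiller: 93.6 − 20·log₁₀(16.4/4.9) = 93.6 − 10.49 = 83.11 dB SPL.
diesel generator: 92.5 − 20·log₁₀(19.8/4.9) = 92.5 − 12.13 = 80.37 dB SPL.
Σ 10^(L/10) = 3.475e+08 → L_total = 10·log₁₀(3.475e+08) = 85.41 dB SPL.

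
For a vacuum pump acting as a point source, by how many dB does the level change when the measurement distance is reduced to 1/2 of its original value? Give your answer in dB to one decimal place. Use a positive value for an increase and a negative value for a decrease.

A point source loses 6 dB per doubling of distance; generally ΔL = −20·log₁₀(r₂/r₁).
ΔL = −20·log₁₀(0.5) = +6.02 dB.

+6.0 dB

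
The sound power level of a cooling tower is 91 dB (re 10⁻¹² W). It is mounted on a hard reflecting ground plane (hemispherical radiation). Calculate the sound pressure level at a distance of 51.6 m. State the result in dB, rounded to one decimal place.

48.8 dB

Free-field hemispherical radiation: L_p = L_w − 10·log₁₀(2π·r²), r = 51.6 m.
2π·r² = 1.673e+04 m², 10·log₁₀ of that is 42.235 dB.
L_p = 91 − 42.235 = 48.77 dB.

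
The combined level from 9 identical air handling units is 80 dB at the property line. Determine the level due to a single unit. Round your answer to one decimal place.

70.5 dB

9 equal contributions raise the level by 10·log₁₀ 9 = 9.542 dB, so each unit alone gives 80 − 9.542.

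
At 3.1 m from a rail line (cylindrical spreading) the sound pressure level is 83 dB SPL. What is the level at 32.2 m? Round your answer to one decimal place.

72.8 dB SPL

Cylindrical spreading from a line source gives a 10·log₁₀(r₂/r₁) drop.
L₂ = 83 − 10·log₁₀(32.2/3.1) = 83 − 10.165 = 72.84 dB SPL.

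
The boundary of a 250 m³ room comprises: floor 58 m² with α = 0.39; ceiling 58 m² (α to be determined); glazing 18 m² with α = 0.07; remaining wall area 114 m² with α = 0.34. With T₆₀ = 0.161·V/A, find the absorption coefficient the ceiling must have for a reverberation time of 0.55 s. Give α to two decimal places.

0.18

Required total absorption A = 0.161·250/0.55 = 73.18 m².
Absorption from the other surfaces = 58·0.39 + 18·0.07 + 114·0.34 = 62.64 m², so the ceiling must supply 10.54 m² over 58 m².
α = 10.54/58 = 0.182.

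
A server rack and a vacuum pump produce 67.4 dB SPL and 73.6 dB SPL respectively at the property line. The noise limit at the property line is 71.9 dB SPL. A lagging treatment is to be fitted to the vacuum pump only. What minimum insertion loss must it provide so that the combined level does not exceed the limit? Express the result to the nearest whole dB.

Fixed contribution from the other source: Σ 10^(L/10) = 10^(67.4/10) = 5.495e+06 (67.40 dB SPL).
The limit corresponds to 10^(71.9/10) = 1.549e+07; subtracting the fixed part leaves 9.993e+06 for the vacuum pump, i.e. 70.00 dB SPL.
Required insertion loss = 73.6 − 70.00 = 3.60 dB.

4 dB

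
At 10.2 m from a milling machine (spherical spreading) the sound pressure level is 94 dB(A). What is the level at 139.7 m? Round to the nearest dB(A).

Spherical spreading from a point source gives a 20·log₁₀(r₂/r₁) drop.
L₂ = 94 − 20·log₁₀(139.7/10.2) = 94 − 22.732 = 71.27 dB(A).

71 dB(A)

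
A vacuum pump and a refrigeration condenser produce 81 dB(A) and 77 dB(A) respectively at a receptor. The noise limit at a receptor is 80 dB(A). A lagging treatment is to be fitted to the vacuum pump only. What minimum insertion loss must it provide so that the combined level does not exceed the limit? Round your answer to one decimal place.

4.0 dB

The untreated sources together contribute 10^(77/10) = 5.012e+07, i.e. 77.00 dB(A).
To meet 80 dB(A) overall, the treated vacuum pump may contribute at most 10^(80/10) − 5.012e+07 = 4.988e+07, i.e. 76.98 dB(A).
Required insertion loss = 81 − 76.98 = 4.02 dB.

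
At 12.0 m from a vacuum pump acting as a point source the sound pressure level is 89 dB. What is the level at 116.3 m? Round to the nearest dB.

69 dB

Point-source attenuation: ΔL = 20·log₁₀(r₂/r₁) = 20·log₁₀(116.3/12.0) = 19.728 dB.
L₂ = 89 − 20·log₁₀(116.3/12.0) = 89 − 19.728 = 69.27 dB.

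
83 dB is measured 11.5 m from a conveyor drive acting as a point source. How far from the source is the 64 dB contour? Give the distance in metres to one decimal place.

102.5 m

The 19.0 dB drop corresponds to a distance ratio of 10^(19.0/20) for a point source.
r₂ = 11.5·10^((83−64)/20) = 11.5·10^(19.0/20) = 102.49 m.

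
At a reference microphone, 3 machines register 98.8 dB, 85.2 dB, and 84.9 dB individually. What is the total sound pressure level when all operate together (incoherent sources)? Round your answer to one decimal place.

Incoherent sources combine by intensity addition: L_total = 10·log₁₀(Σ 10^(L_i/10)).
Σ 10^(L/10) = 10^(98.8/10) + 10^(85.2/10) + 10^(84.9/10) = 8.226e+09.
L_total = 10·log₁₀(8.226e+09) = 99.15 dB.

99.2 dB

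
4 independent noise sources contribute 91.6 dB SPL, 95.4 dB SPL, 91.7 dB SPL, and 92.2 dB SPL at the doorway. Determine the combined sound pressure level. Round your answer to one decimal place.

Incoherent sources combine by intensity addition: L_total = 10·log₁₀(Σ 10^(L_i/10)).
Σ 10^(L/10) = 10^(91.6/10) + 10^(95.4/10) + 10^(91.7/10) + 10^(92.2/10) = 8.052e+09.
L_total = 10·log₁₀(8.052e+09) = 99.06 dB SPL.

99.1 dB SPL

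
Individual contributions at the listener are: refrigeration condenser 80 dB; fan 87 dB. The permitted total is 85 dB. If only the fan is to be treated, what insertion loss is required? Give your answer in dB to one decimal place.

The untreated sources together contribute 10^(80/10) = 1.000e+08, i.e. 80.00 dB.
The limit corresponds to 10^(85/10) = 3.162e+08; subtracting the fixed part leaves 2.162e+08 for the fan, i.e. 83.35 dB.
Required insertion loss = 87 − 83.35 = 3.65 dB.

3.7 dB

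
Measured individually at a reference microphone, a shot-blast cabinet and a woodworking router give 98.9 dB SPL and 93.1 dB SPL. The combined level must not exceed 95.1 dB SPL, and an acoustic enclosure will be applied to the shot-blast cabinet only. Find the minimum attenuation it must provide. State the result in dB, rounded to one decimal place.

8.1 dB

Fixed contribution from the other source: Σ 10^(L/10) = 10^(93.1/10) = 2.042e+09 (93.10 dB SPL).
To meet 95.1 dB SPL overall, the treated shot-blast cabinet may contribute at most 10^(95.1/10) − 2.042e+09 = 1.194e+09, i.e. 90.77 dB SPL.
So the shot-blast cabinet must be reduced from 98.9 to 90.77 dB SPL: IL = 8.13 dB.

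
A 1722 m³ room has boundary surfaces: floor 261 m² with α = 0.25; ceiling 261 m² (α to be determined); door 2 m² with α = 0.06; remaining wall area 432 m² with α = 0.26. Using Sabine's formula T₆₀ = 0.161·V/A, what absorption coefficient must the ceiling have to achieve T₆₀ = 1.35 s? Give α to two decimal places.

Required total absorption A = 0.161·1722/1.35 = 205.36 m².
Absorption from the other surfaces = 261·0.25 + 2·0.06 + 432·0.26 = 177.69 m², so the ceiling must supply 27.67 m² over 261 m².
α = 27.67/261 = 0.106.

0.11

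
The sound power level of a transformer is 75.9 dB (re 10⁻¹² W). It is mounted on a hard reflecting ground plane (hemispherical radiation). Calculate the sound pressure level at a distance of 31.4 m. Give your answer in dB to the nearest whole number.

The power spreads over a hemisphere of area 2π·r², so L_p = L_w − 10·log₁₀(2π·r²).
2π·r² = 6195 m², 10·log₁₀ of that is 37.920 dB.
L_p = 75.9 − 37.920 = 37.98 dB.

38 dB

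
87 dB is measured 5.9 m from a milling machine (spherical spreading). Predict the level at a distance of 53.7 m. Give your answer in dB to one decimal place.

67.8 dB

For a point source, L₂ = L₁ − 20·log₁₀(r₂/r₁).
L₂ = 87 − 20·log₁₀(53.7/5.9) = 87 − 19.182 = 67.82 dB.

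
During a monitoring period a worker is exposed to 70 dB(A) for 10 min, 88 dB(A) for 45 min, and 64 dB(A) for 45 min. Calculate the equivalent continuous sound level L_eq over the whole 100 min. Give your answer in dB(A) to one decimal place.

Weight each interval's intensity by its duration and average over T = 100 min:
Σ tᵢ·10^(Lᵢ/10) = 10·10^(70/10) + 45·10^(88/10) + 45·10^(64/10) = 2.861e+10.
L_eq = 10·log₁₀(2.861e+10/100) = 84.56 dB(A).

84.6 dB(A)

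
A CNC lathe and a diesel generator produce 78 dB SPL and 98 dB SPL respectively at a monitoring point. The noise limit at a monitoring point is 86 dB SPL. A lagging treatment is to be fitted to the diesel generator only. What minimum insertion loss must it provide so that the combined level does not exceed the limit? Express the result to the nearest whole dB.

Fixed contribution from the other source: Σ 10^(L/10) = 10^(78/10) = 6.310e+07 (78.00 dB SPL).
To meet 86 dB SPL overall, the treated diesel generator may contribute at most 10^(86/10) − 6.310e+07 = 3.350e+08, i.e. 85.25 dB SPL.
So the diesel generator must be reduced from 98 to 85.25 dB SPL: IL = 12.75 dB.

13 dB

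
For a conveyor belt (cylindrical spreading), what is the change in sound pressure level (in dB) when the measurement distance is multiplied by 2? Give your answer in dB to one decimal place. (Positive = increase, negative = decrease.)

-3.0 dB

A line source loses 3 dB per doubling of distance; generally ΔL = −10·log₁₀(r₂/r₁).
ΔL = −10·log₁₀(2) = -3.01 dB.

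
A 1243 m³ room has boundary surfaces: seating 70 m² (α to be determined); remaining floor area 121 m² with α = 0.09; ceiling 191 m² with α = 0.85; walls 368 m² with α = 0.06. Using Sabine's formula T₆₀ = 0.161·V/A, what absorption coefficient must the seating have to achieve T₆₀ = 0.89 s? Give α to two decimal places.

From T₆₀ = 0.161·V/A, the target T₆₀ = 0.89 s needs A = 0.161·1243/0.89 = 224.86 m².
Absorption from the other surfaces = 121·0.09 + 191·0.85 + 368·0.06 = 195.32 m², so the seating must supply 29.54 m² over 70 m².
α = 29.54/70 = 0.422.

0.42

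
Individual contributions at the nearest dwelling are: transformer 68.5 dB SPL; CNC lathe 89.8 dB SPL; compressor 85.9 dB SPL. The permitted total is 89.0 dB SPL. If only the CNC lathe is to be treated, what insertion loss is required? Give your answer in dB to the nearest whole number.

Fixed contribution from the other sources: Σ 10^(L/10) = 10^(68.5/10) + 10^(85.9/10) = 3.961e+08 (85.98 dB SPL).
The limit corresponds to 10^(89.0/10) = 7.943e+08; subtracting the fixed part leaves 3.982e+08 for the CNC lathe, i.e. 86.00 dB SPL.
Required insertion loss = 89.8 − 86.00 = 3.80 dB.

4 dB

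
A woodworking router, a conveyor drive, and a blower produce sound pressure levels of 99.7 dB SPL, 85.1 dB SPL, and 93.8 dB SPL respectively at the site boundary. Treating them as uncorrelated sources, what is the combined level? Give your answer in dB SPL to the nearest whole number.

Incoherent sources combine by intensity addition: L_total = 10·log₁₀(Σ 10^(L_i/10)).
Σ 10^(L/10) = 10^(99.7/10) + 10^(85.1/10) + 10^(93.8/10) = 1.205e+10.
L_total = 10·log₁₀(1.205e+10) = 100.81 dB SPL.

101 dB SPL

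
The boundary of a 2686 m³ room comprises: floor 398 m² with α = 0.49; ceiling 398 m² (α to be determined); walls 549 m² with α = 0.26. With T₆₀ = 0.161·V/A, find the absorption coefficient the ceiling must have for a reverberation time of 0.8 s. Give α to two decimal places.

A = 0.161·V/T₆₀ = 0.161·2686/0.8 = 540.56 m² sabins.
Absorption from the other surfaces = 398·0.49 + 549·0.26 = 337.76 m², so the ceiling must supply 202.80 m² over 398 m².
α = 202.80/398 = 0.510.

0.51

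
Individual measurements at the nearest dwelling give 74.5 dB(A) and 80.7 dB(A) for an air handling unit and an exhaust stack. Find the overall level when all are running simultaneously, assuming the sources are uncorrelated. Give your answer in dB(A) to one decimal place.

81.6 dB(A)

For uncorrelated sources the intensities add, so convert each level to linear form, sum, and take 10·log₁₀ of the total.
Σ 10^(L/10) = 10^(74.5/10) + 10^(80.7/10) = 1.457e+08.
L_total = 10·log₁₀(1.457e+08) = 81.63 dB(A).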